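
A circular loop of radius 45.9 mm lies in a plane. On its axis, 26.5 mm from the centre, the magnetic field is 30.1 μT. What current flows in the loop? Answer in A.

On the axis of a loop, B = μ₀IR²/[2(R²+z²)^(3/2)], so I = 2B(R²+z²)^(3/2)/(μ₀R²).
R² + z² = 0.002107 + 0.0007022 = 0.002809 m²; raised to 3/2 gives 1.49×10⁻⁴ m³.
I = 2 × 3.01×10⁻⁵ × 1.49×10⁻⁴ / (1.26×10⁻⁶ × 0.002107) = 3.39 A.

I ≈ 3.39 A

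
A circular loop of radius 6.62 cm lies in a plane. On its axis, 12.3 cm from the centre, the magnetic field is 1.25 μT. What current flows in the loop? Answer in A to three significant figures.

I ≈ 1.24 A

On the axis of a loop, B = μ₀IR²/[2(R²+z²)^(3/2)], so I = 2B(R²+z²)^(3/2)/(μ₀R²).
R² + z² = 0.004382 + 0.01513 = 0.01951 m²; raised to 3/2 gives 2.73×10⁻³ m³.
I = 2 × 1.25×10⁻⁶ × 2.73×10⁻³ / (1.26×10⁻⁶ × 0.004382) = 1.24 A.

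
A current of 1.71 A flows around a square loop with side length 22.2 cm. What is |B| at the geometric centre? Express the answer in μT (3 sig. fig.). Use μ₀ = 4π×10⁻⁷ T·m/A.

Each side is a finite straight segment at perpendicular distance d = a/(2 tan(π/4)) = 0.111 m from the centre, with end-angles ±π/4.
One side contributes B₁ = (μ₀I/4πd)·2 sin(π/4) = 2.18×10⁻⁶ T.
All 4 sides add in the same direction: B = 4 × 2.18×10⁻⁶ = 8.71×10⁻⁶ T.

B ≈ 8.71 μT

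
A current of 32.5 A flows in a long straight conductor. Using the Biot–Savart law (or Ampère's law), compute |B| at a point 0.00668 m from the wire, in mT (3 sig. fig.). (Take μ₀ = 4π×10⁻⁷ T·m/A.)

For an infinitely long straight wire, B = μ₀I/(2πd).
B = (4π×10⁻⁷ × 32.5) / (2π × 0.00668) = 9.73×10⁻⁴ T.

B ≈ 0.973 mT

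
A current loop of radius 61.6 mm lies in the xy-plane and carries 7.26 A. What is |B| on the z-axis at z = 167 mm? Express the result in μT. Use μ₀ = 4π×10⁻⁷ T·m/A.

B ≈ 3.07 μT

On the axis of a circular loop, B = μ₀IR² / [2(R²+z²)^(3/2)].
R² + z² = (0.0616)² + (0.167)² = 0.03168 m², and (R²+z²)^(3/2) = 5.64×10⁻³ m³.
B = (4π×10⁻⁷ × 7.26 × 0.003795) / (2 × 5.64×10⁻³) = 3.07×10⁻⁶ T.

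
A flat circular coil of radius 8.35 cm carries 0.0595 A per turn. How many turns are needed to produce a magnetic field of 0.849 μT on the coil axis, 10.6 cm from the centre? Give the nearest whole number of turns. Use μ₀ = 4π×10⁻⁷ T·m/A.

For an N-turn coil, B = Nμ₀IR²/[2(R²+z²)^(3/2)]. A single turn gives B₁ = 1.06×10⁻⁷ T with R = 0.0835 m, z = 0.106 m.
N = B/B₁ = 8.49×10⁻⁷ / 1.06×10⁻⁷ = 8.00.

N = 8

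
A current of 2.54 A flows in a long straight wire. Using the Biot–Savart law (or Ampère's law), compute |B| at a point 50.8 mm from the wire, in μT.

For an infinitely long straight wire, B = μ₀I/(2πd).
B = (4π×10⁻⁷ × 2.54) / (2π × 0.0508) = 1.00×10⁻⁵ T.

B ≈ 10.0 μT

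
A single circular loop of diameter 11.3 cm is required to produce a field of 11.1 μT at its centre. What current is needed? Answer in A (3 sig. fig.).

At the centre of a circular loop B = μ₀I/(2R), so I = 2RB/μ₀.
With R = 0.0565 m, I = 2 × 0.0565 × 1.11×10⁻⁵ / (4π×10⁻⁷) = 0.998 A.

I ≈ 0.998 A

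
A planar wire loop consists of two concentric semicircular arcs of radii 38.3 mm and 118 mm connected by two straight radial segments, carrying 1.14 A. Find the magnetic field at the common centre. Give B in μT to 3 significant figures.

The radial connectors point toward the centre, so dl × r̂ = 0 and they contribute nothing.
Each semicircle gives μ₀I/(4R): inner arc 9.35×10⁻⁶ T, outer arc 3.04×10⁻⁶ T.
The two arcs carry current in opposite angular senses, so their fields oppose: B = |9.35×10⁻⁶ − 3.04×10⁻⁶| = 6.32×10⁻⁶ T.

B ≈ 6.32 μT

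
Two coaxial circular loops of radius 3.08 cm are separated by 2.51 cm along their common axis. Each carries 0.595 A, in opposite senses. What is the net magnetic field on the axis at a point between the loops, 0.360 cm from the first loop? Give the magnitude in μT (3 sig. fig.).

Each loop contributes B = μ₀IR²/[2(R²+z²)^(3/2)] on the axis, with z measured from that loop.
Loop 1 (z = 0.0036 m): B₁ = 1.19×10⁻⁵ T. Loop 2 (z = 0.0215 m): B₂ = 6.69×10⁻⁶ T.
The fields oppose: B = |B₁ − B₂| = 5.20×10⁻⁶ T.

B ≈ 5.20 μT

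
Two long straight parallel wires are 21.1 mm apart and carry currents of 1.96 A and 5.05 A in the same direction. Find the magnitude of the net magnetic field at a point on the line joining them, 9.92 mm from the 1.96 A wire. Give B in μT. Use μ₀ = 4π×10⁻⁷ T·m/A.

Each long wire gives B = μ₀I/(2πd). Distances are d₁ = 0.00992 m and d₂ = 0.01118 m.
B₁ = 3.95×10⁻⁵ T, B₂ = 9.03×10⁻⁵ T.
Between parallel currents the two contributions point in opposite directions, so they subtract. B = |B₁ − B₂| = |3.95×10⁻⁵ − 9.03×10⁻⁵| = 5.08×10⁻⁵ T.

B ≈ 50.8 μT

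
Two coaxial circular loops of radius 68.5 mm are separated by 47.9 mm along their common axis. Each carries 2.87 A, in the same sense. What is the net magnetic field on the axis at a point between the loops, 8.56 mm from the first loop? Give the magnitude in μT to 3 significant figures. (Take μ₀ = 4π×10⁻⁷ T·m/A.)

Each loop contributes B = μ₀IR²/[2(R²+z²)^(3/2)] on the axis, with z measured from that loop.
Loop 1 (z = 0.00856 m): B₁ = 2.57×10⁻⁵ T. Loop 2 (z = 0.03934 m): B₂ = 1.72×10⁻⁵ T.
The fields add: B = B₁ + B₂ = 4.29×10⁻⁵ T.

B ≈ 42.9 μT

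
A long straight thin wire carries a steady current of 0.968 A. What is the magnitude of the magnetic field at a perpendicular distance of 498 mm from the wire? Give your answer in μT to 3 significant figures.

For an infinitely long straight wire, B = μ₀I/(2πd).
B = (4π×10⁻⁷ × 0.968) / (2π × 0.498) = 3.89×10⁻⁷ T.

B ≈ 0.389 μT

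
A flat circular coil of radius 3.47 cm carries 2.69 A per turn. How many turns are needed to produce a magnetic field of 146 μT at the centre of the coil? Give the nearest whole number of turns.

For an N-turn coil, B = Nμ₀I/(2R). A single turn gives B₁ = 4.87×10⁻⁵ T with R = 0.0347 m.
N = B/B₁ = 1.46×10⁻⁴ / 4.87×10⁻⁵ = 3.00.

N = 3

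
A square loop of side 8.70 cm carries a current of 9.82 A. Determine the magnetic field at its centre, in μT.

B ≈ 128 μT

Each side is a finite straight segment at perpendicular distance d = a/(2 tan(π/4)) = 0.0435 m from the centre, with end-angles ±π/4.
One side contributes B₁ = (μ₀I/4πd)·2 sin(π/4) = 3.19×10⁻⁵ T.
All 4 sides add in the same direction: B = 4 × 3.19×10⁻⁵ = 1.28×10⁻⁴ T.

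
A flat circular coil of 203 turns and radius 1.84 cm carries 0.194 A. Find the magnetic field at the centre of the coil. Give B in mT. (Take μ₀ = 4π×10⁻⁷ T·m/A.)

B ≈ 1.34 mT

For an N-turn flat coil, B = Nμ₀I/(2R) with R = 0.0184 m.
B = 203 × 6.62×10⁻⁶ T = 1.34×10⁻³ T.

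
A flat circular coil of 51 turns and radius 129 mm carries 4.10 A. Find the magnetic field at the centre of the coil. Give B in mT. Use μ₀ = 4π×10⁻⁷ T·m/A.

B ≈ 1.02 mT

For an N-turn flat coil, B = Nμ₀I/(2R) with R = 0.129 m.
B = 51 × 2.00×10⁻⁵ T = 1.02×10⁻³ T.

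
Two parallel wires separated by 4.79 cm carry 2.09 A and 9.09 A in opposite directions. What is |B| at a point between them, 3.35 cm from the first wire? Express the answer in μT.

B ≈ 139 μT

Each long wire gives B = μ₀I/(2πd). Distances are d₁ = 0.0335 m and d₂ = 0.0144 m.
B₁ = 1.25×10⁻⁵ T, B₂ = 1.26×10⁻⁴ T.
Between antiparallel currents both contributions point the same way, so they add. B = B₁ + B₂ = 1.25×10⁻⁵ + 1.26×10⁻⁴ = 1.39×10⁻⁴ T.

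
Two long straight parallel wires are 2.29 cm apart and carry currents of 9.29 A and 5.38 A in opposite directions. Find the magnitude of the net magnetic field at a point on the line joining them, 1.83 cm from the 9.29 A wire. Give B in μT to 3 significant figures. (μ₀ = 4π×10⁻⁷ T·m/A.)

B ≈ 335 μT

Each long wire gives B = μ₀I/(2πd). Distances are d₁ = 0.0183 m and d₂ = 0.0046 m.
B₁ = 1.02×10⁻⁴ T, B₂ = 2.34×10⁻⁴ T.
Between antiparallel currents both contributions point the same way, so they add. B = B₁ + B₂ = 1.02×10⁻⁴ + 2.34×10⁻⁴ = 3.35×10⁻⁴ T.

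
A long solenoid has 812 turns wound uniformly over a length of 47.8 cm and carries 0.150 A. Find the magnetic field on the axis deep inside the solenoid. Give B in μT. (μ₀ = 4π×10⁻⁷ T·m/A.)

Inside a long solenoid, B = μ₀nI with n = 1699 turns/m.
B = 4π×10⁻⁷ × 1699 × 0.150 = 3.20×10⁻⁴ T.

B ≈ 320 μT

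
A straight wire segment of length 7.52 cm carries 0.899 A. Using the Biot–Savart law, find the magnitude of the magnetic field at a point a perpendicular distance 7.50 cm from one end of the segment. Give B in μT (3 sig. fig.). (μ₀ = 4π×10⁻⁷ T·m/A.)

B ≈ 0.849 μT

For a finite straight segment, B = (μ₀I/4πd)(sinθ₁ + sinθ₂), where θ₁, θ₂ are the angles from the perpendicular to each end.
The perpendicular foot is at one end, so the two end-offsets along the wire are 0 and L = 0.0752 m.
sinθ₁ = 0/√(0²+0.075²) = 0.0000; sinθ₂ = 0.0752/√(0.0752²+0.075²) = 0.7080.
B = (4π×10⁻⁷ × 0.899) / (4π × 0.075) × (0.0000 + 0.7080) = 8.49×10⁻⁷ T.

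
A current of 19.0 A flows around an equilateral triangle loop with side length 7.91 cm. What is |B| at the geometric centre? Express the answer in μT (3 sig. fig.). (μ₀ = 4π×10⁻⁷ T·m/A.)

B ≈ 432 μT

Each side is a finite straight segment at perpendicular distance d = a/(2 tan(π/3)) = 0.02283 m from the centre, with end-angles ±π/3.
One side contributes B₁ = (μ₀I/4πd)·2 sin(π/3) = 1.44×10⁻⁴ T.
All 3 sides add in the same direction: B = 3 × 1.44×10⁻⁴ = 4.32×10⁻⁴ T.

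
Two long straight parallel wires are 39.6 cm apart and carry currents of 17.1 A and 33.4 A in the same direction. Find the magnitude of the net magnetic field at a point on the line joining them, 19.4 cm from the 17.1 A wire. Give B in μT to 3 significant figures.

B ≈ 15.4 μT

Each long wire gives B = μ₀I/(2πd). Distances are d₁ = 0.194 m and d₂ = 0.202 m.
B₁ = 1.76×10⁻⁵ T, B₂ = 3.31×10⁻⁵ T.
Between parallel currents the two contributions point in opposite directions, so they subtract. B = |B₁ − B₂| = |1.76×10⁻⁵ − 3.31×10⁻⁵| = 1.54×10⁻⁵ T.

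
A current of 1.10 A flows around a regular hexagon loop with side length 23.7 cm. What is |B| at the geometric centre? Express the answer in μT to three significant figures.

B ≈ 3.22 μT

Each side is a finite straight segment at perpendicular distance d = a/(2 tan(π/6)) = 0.2052 m from the centre, with end-angles ±π/6.
One side contributes B₁ = (μ₀I/4πd)·2 sin(π/6) = 5.36×10⁻⁷ T.
All 6 sides add in the same direction: B = 6 × 5.36×10⁻⁷ = 3.22×10⁻⁶ T.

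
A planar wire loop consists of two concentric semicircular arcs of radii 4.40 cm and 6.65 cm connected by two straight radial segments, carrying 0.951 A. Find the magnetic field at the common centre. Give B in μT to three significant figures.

B ≈ 2.30 μT

The radial connectors point toward the centre, so dl × r̂ = 0 and they contribute nothing.
Each semicircle gives μ₀I/(4R): inner arc 6.79×10⁻⁶ T, outer arc 4.49×10⁻⁶ T.
The two arcs carry current in opposite angular senses, so their fields oppose: B = |6.79×10⁻⁶ − 4.49×10⁻⁶| = 2.30×10⁻⁶ T.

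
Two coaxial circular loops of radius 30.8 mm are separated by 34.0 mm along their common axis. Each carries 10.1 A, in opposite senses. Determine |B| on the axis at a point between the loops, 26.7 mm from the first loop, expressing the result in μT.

B ≈ 101 μT

Each loop contributes B = μ₀IR²/[2(R²+z²)^(3/2)] on the axis, with z measured from that loop.
Loop 1 (z = 0.0267 m): B₁ = 8.89×10⁻⁵ T. Loop 2 (z = 0.0073 m): B₂ = 1.90×10⁻⁴ T.
The fields oppose: B = |B₁ − B₂| = 1.01×10⁻⁴ T.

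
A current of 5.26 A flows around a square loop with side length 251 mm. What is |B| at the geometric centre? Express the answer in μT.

Each side is a finite straight segment at perpendicular distance d = a/(2 tan(π/4)) = 0.1255 m from the centre, with end-angles ±π/4.
One side contributes B₁ = (μ₀I/4πd)·2 sin(π/4) = 5.93×10⁻⁶ T.
All 4 sides add in the same direction: B = 4 × 5.93×10⁻⁶ = 2.37×10⁻⁵ T.

B ≈ 23.7 μT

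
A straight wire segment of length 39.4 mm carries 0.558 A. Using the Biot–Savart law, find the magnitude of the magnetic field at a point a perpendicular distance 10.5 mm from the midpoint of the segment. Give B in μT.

B ≈ 9.38 μT

For a finite straight segment, B = (μ₀I/4πd)(sinθ₁ + sinθ₂), where θ₁, θ₂ are the angles from the perpendicular to each end.
The perpendicular from the point meets the wire at its midpoint, so each end is L/2 = 0.0197 m away along the wire.
sinθ₁ = 0.0197/√(0.0197²+0.0105²) = 0.8825; sinθ₂ = 0.0197/√(0.0197²+0.0105²) = 0.8825.
B = (4π×10⁻⁷ × 0.558) / (4π × 0.0105) × (0.8825 + 0.8825) = 9.38×10⁻⁶ T.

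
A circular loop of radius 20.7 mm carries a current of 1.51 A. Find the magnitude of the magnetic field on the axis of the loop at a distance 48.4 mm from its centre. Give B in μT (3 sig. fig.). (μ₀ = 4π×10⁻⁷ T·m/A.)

On the axis of a circular loop, B = μ₀IR² / [2(R²+z²)^(3/2)].
R² + z² = (0.0207)² + (0.0484)² = 0.002771 m², and (R²+z²)^(3/2) = 1.46×10⁻⁴ m³.
B = (4π×10⁻⁷ × 1.51 × 0.0004285) / (2 × 1.46×10⁻⁴) = 2.79×10⁻⁶ T.

B ≈ 2.79 μT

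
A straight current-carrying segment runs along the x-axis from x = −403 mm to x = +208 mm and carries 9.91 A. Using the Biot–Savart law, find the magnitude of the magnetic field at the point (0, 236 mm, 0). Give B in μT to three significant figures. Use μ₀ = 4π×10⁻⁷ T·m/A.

B ≈ 6.40 μT

For a finite straight segment, B = (μ₀I/4πd)(sinθ₁ + sinθ₂), where θ₁, θ₂ are the angles from the perpendicular to each end.
The perpendicular distance is d = 0.236 m; the end-offsets along the wire are a = 0.403 m and b = 0.208 m.
sinθ₁ = 0.403/√(0.403²+0.236²) = 0.8629; sinθ₂ = 0.208/√(0.208²+0.236²) = 0.6612.
B = (4π×10⁻⁷ × 9.91) / (4π × 0.236) × (0.8629 + 0.6612) = 6.40×10⁻⁶ T.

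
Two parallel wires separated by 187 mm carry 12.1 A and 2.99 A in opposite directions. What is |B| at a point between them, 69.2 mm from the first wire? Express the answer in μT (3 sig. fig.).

Each long wire gives B = μ₀I/(2πd). Distances are d₁ = 0.0692 m and d₂ = 0.1178 m.
B₁ = 3.50×10⁻⁵ T, B₂ = 5.08×10⁻⁶ T.
Between antiparallel currents both contributions point the same way, so they add. B = B₁ + B₂ = 3.50×10⁻⁵ + 5.08×10⁻⁶ = 4.00×10⁻⁵ T.

B ≈ 40.0 μT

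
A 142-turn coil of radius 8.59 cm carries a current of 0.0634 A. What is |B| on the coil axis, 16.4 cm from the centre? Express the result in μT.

For an N-turn flat coil, B = Nμ₀IR²/[2(R²+z²)^(3/2)] with R = 0.0859 m, z = 0.164 m.
B = 142 × 4.63×10⁻⁸ T = 6.58×10⁻⁶ T.

B ≈ 6.58 μT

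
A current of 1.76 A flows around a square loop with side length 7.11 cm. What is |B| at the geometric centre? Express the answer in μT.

Each side is a finite straight segment at perpendicular distance d = a/(2 tan(π/4)) = 0.03555 m from the centre, with end-angles ±π/4.
One side contributes B₁ = (μ₀I/4πd)·2 sin(π/4) = 7.00×10⁻⁶ T.
All 4 sides add in the same direction: B = 4 × 7.00×10⁻⁶ = 2.80×10⁻⁵ T.

B ≈ 28.0 μT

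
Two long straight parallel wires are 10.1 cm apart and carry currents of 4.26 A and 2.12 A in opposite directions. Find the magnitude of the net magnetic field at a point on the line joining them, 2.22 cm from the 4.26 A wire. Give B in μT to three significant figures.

B ≈ 43.8 μT

Each long wire gives B = μ₀I/(2πd). Distances are d₁ = 0.0222 m and d₂ = 0.0788 m.
B₁ = 3.84×10⁻⁵ T, B₂ = 5.38×10⁻⁶ T.
Between antiparallel currents both contributions point the same way, so they add. B = B₁ + B₂ = 3.84×10⁻⁵ + 5.38×10⁻⁶ = 4.38×10⁻⁵ T.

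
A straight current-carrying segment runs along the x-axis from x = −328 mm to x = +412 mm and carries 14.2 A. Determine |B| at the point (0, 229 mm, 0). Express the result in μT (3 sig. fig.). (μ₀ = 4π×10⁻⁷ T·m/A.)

For a finite straight segment, B = (μ₀I/4πd)(sinθ₁ + sinθ₂), where θ₁, θ₂ are the angles from the perpendicular to each end.
The perpendicular distance is d = 0.229 m; the end-offsets along the wire are a = 0.328 m and b = 0.412 m.
sinθ₁ = 0.328/√(0.328²+0.229²) = 0.8199; sinθ₂ = 0.412/√(0.412²+0.229²) = 0.8741.
B = (4π×10⁻⁷ × 14.2) / (4π × 0.229) × (0.8199 + 0.8741) = 1.05×10⁻⁵ T.

B ≈ 10.5 μT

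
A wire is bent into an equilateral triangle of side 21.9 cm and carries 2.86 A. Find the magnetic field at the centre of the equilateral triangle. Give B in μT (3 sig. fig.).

B ≈ 23.5 μT

Each side is a finite straight segment at perpendicular distance d = a/(2 tan(π/3)) = 0.06322 m from the centre, with end-angles ±π/3.
One side contributes B₁ = (μ₀I/4πd)·2 sin(π/3) = 7.84×10⁻⁶ T.
All 3 sides add in the same direction: B = 3 × 7.84×10⁻⁶ = 2.35×10⁻⁵ T.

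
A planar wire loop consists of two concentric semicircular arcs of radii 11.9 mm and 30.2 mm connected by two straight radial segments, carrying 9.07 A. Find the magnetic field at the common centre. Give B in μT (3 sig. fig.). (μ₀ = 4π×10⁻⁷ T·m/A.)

B ≈ 145 μT

The radial connectors point toward the centre, so dl × r̂ = 0 and they contribute nothing.
Each semicircle gives μ₀I/(4R): inner arc 2.39×10⁻⁴ T, outer arc 9.44×10⁻⁵ T.
The two arcs carry current in opposite angular senses, so their fields oppose: B = |2.39×10⁻⁴ − 9.44×10⁻⁵| = 1.45×10⁻⁴ T.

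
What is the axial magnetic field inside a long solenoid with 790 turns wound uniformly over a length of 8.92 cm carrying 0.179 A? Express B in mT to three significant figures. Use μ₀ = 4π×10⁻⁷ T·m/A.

B ≈ 1.99 mT

Inside a long solenoid, B = μ₀nI with n = 8857 turns/m.
B = 4π×10⁻⁷ × 8857 × 0.179 = 1.99×10⁻³ T.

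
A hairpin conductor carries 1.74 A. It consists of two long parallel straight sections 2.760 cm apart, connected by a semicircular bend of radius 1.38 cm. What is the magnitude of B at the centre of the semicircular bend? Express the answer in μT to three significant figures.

B ≈ 64.8 μT

The semicircular arc contributes B_arc = μ₀I·π/(4πR) = μ₀I/(4R) = 3.96×10⁻⁵ T.
Each semi-infinite lead is at perpendicular distance R = 0.0138 m from the centre, with the perpendicular foot at its near end, so it contributes μ₀I/(4πR); both point the same way, together 2.52×10⁻⁵ T.
Arc and leads all point the same direction: B = 3.96×10⁻⁵ + 2.52×10⁻⁵ = 6.48×10⁻⁵ T.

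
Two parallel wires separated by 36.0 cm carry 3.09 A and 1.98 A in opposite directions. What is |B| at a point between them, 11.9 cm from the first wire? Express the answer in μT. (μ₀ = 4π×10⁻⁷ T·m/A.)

Each long wire gives B = μ₀I/(2πd). Distances are d₁ = 0.119 m and d₂ = 0.241 m.
B₁ = 5.19×10⁻⁶ T, B₂ = 1.64×10⁻⁶ T.
Between antiparallel currents both contributions point the same way, so they add. B = B₁ + B₂ = 5.19×10⁻⁶ + 1.64×10⁻⁶ = 6.84×10⁻⁶ T.

B ≈ 6.84 μT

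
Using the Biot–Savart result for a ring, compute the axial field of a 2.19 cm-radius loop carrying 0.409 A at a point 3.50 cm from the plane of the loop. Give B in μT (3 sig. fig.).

B ≈ 1.75 μT

On the axis of a circular loop, B = μ₀IR² / [2(R²+z²)^(3/2)].
R² + z² = (0.0219)² + (0.035)² = 0.001705 m², and (R²+z²)^(3/2) = 7.04×10⁻⁵ m³.
B = (4π×10⁻⁷ × 0.409 × 0.0004796) / (2 × 7.04×10⁻⁵) = 1.75×10⁻⁶ T.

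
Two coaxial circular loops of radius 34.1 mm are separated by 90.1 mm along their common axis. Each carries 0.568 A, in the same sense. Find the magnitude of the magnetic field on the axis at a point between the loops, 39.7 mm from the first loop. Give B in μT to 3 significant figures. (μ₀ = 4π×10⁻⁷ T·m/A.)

Each loop contributes B = μ₀IR²/[2(R²+z²)^(3/2)] on the axis, with z measured from that loop.
Loop 1 (z = 0.0397 m): B₁ = 2.90×10⁻⁶ T. Loop 2 (z = 0.0504 m): B₂ = 1.84×10⁻⁶ T.
The fields add: B = B₁ + B₂ = 4.74×10⁻⁶ T.

B ≈ 4.74 μT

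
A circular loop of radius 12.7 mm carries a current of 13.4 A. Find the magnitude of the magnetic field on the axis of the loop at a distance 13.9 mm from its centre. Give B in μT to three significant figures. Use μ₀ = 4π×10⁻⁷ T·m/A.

On the axis of a circular loop, B = μ₀IR² / [2(R²+z²)^(3/2)].
R² + z² = (0.0127)² + (0.0139)² = 0.0003545 m², and (R²+z²)^(3/2) = 6.67×10⁻⁶ m³.
B = (4π×10⁻⁷ × 13.4 × 0.0001613) / (2 × 6.67×10⁻⁶) = 2.03×10⁻⁴ T.

B ≈ 203 μT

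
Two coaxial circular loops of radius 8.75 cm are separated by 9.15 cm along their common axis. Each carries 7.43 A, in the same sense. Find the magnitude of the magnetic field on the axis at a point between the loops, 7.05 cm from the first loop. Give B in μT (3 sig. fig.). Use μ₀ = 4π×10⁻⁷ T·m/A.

B ≈ 74.2 μT

Each loop contributes B = μ₀IR²/[2(R²+z²)^(3/2)] on the axis, with z measured from that loop.
Loop 1 (z = 0.0705 m): B₁ = 2.52×10⁻⁵ T. Loop 2 (z = 0.021 m): B₂ = 4.91×10⁻⁵ T.
The fields add: B = B₁ + B₂ = 7.42×10⁻⁵ T.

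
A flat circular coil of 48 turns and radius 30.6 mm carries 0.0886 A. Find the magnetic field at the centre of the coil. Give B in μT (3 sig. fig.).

B ≈ 87.3 μT

For an N-turn flat coil, B = Nμ₀I/(2R) with R = 0.0306 m.
B = 48 × 1.82×10⁻⁶ T = 8.73×10⁻⁵ T.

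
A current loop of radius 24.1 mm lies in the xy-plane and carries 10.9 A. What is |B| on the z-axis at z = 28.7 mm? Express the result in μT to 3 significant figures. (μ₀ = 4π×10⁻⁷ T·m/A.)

B ≈ 75.6 μT

On the axis of a circular loop, B = μ₀IR² / [2(R²+z²)^(3/2)].
R² + z² = (0.0241)² + (0.0287)² = 0.001405 m², and (R²+z²)^(3/2) = 5.26×10⁻⁵ m³.
B = (4π×10⁻⁷ × 10.9 × 0.0005808) / (2 × 5.26×10⁻⁵) = 7.56×10⁻⁵ T.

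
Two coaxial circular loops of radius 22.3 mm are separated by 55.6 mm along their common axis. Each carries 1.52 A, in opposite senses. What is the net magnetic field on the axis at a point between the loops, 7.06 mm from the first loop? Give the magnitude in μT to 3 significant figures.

Each loop contributes B = μ₀IR²/[2(R²+z²)^(3/2)] on the axis, with z measured from that loop.
Loop 1 (z = 0.00706 m): B₁ = 3.71×10⁻⁵ T. Loop 2 (z = 0.04854 m): B₂ = 3.12×10⁻⁶ T.
The fields oppose: B = |B₁ − B₂| = 3.40×10⁻⁵ T.

B ≈ 34.0 μT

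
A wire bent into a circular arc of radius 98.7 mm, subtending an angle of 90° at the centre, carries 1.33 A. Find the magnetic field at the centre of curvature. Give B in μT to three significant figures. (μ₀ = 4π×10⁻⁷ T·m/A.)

The Biot–Savart field of a circular arc at its centre is B = μ₀Iφ/(4πR), with φ = 1.571 rad.
B = (4π×10⁻⁷ × 1.33 × 1.571) / (4π × 0.0987) = 2.12×10⁻⁶ T.

B ≈ 2.12 μT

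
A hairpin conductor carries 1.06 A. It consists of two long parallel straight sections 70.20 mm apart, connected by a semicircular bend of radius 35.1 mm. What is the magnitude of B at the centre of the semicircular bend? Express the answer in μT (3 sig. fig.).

The semicircular arc contributes B_arc = μ₀I·π/(4πR) = μ₀I/(4R) = 9.49×10⁻⁶ T.
Each semi-infinite lead is at perpendicular distance R = 0.0351 m from the centre, with the perpendicular foot at its near end, so it contributes μ₀I/(4πR); both point the same way, together 6.04×10⁻⁶ T.
Arc and leads all point the same direction: B = 9.49×10⁻⁶ + 6.04×10⁻⁶ = 1.55×10⁻⁵ T.

B ≈ 15.5 μT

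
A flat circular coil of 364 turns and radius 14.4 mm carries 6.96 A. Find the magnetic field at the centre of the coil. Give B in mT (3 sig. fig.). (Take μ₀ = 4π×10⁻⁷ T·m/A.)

B ≈ 111 mT

For an N-turn flat coil, B = Nμ₀I/(2R) with R = 0.0144 m.
B = 364 × 3.04×10⁻⁴ T = 0.111 T.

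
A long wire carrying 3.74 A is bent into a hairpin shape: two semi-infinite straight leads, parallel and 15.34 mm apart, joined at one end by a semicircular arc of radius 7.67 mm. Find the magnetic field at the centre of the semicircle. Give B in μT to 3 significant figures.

B ≈ 251 μT

The semicircular arc contributes B_arc = μ₀I·π/(4πR) = μ₀I/(4R) = 1.53×10⁻⁴ T.
Each semi-infinite lead is at perpendicular distance R = 0.00767 m from the centre, with the perpendicular foot at its near end, so it contributes μ₀I/(4πR); both point the same way, together 9.75×10⁻⁵ T.
Arc and leads all point the same direction: B = 1.53×10⁻⁴ + 9.75×10⁻⁵ = 2.51×10⁻⁴ T.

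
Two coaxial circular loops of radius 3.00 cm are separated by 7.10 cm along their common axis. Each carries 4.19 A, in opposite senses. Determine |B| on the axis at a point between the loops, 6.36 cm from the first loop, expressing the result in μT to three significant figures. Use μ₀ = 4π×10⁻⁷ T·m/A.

Each loop contributes B = μ₀IR²/[2(R²+z²)^(3/2)] on the axis, with z measured from that loop.
Loop 1 (z = 0.0636 m): B₁ = 6.81×10⁻⁶ T. Loop 2 (z = 0.0074 m): B₂ = 8.03×10⁻⁵ T.
The fields oppose: B = |B₁ − B₂| = 7.35×10⁻⁵ T.

B ≈ 73.5 μT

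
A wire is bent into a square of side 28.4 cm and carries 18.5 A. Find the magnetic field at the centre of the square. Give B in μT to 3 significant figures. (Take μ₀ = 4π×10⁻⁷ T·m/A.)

B ≈ 73.7 μT

Each side is a finite straight segment at perpendicular distance d = a/(2 tan(π/4)) = 0.142 m from the centre, with end-angles ±π/4.
One side contributes B₁ = (μ₀I/4πd)·2 sin(π/4) = 1.84×10⁻⁵ T.
All 4 sides add in the same direction: B = 4 × 1.84×10⁻⁵ = 7.37×10⁻⁵ T.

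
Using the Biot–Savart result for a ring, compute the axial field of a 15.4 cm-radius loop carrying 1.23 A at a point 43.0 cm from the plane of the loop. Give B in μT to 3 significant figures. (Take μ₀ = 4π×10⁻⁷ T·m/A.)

On the axis of a circular loop, B = μ₀IR² / [2(R²+z²)^(3/2)].
R² + z² = (0.154)² + (0.43)² = 0.2086 m², and (R²+z²)^(3/2) = 9.53×10⁻² m³.
B = (4π×10⁻⁷ × 1.23 × 0.02372) / (2 × 9.53×10⁻²) = 1.92×10⁻⁷ T.

B ≈ 0.192 μT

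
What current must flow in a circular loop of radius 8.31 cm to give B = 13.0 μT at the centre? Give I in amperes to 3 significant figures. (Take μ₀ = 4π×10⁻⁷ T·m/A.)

I ≈ 1.72 A

At the centre of a circular loop B = μ₀I/(2R), so I = 2RB/μ₀.
With R = 0.0831 m, I = 2 × 0.0831 × 1.30×10⁻⁵ / (4π×10⁻⁷) = 1.72 A.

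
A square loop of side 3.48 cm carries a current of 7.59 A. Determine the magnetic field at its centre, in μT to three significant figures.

B ≈ 247 μT

Each side is a finite straight segment at perpendicular distance d = a/(2 tan(π/4)) = 0.0174 m from the centre, with end-angles ±π/4.
One side contributes B₁ = (μ₀I/4πd)·2 sin(π/4) = 6.17×10⁻⁵ T.
All 4 sides add in the same direction: B = 4 × 6.17×10⁻⁵ = 2.47×10⁻⁴ T.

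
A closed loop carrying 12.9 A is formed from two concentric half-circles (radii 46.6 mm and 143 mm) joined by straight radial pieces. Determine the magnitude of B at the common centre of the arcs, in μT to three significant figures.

B ≈ 58.6 μT

The radial connectors point toward the centre, so dl × r̂ = 0 and they contribute nothing.
Each semicircle gives μ₀I/(4R): inner arc 8.70×10⁻⁵ T, outer arc 2.83×10⁻⁵ T.
The two arcs carry current in opposite angular senses, so their fields oppose: B = |8.70×10⁻⁵ − 2.83×10⁻⁵| = 5.86×10⁻⁵ T.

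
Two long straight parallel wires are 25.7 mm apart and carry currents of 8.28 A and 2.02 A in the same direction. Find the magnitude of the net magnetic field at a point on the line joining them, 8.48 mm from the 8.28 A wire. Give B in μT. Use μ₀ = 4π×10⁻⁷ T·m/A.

B ≈ 172 μT

Each long wire gives B = μ₀I/(2πd). Distances are d₁ = 0.00848 m and d₂ = 0.01722 m.
B₁ = 1.95×10⁻⁴ T, B₂ = 2.35×10⁻⁵ T.
Between parallel currents the two contributions point in opposite directions, so they subtract. B = |B₁ − B₂| = |1.95×10⁻⁴ − 2.35×10⁻⁵| = 1.72×10⁻⁴ T.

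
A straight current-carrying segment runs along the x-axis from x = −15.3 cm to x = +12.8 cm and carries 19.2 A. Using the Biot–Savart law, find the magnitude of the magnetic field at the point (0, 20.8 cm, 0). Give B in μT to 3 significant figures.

B ≈ 10.3 μT

For a finite straight segment, B = (μ₀I/4πd)(sinθ₁ + sinθ₂), where θ₁, θ₂ are the angles from the perpendicular to each end.
The perpendicular distance is d = 0.208 m; the end-offsets along the wire are a = 0.153 m and b = 0.128 m.
sinθ₁ = 0.153/√(0.153²+0.208²) = 0.5925; sinθ₂ = 0.128/√(0.128²+0.208²) = 0.5241.
B = (4π×10⁻⁷ × 19.2) / (4π × 0.208) × (0.5925 + 0.5241) = 1.03×10⁻⁵ T.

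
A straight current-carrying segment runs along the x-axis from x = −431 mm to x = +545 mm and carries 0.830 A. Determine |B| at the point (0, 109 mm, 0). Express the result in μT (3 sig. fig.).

B ≈ 1.48 μT

For a finite straight segment, B = (μ₀I/4πd)(sinθ₁ + sinθ₂), where θ₁, θ₂ are the angles from the perpendicular to each end.
The perpendicular distance is d = 0.109 m; the end-offsets along the wire are a = 0.431 m and b = 0.545 m.
sinθ₁ = 0.431/√(0.431²+0.109²) = 0.9695; sinθ₂ = 0.545/√(0.545²+0.109²) = 0.9806.
B = (4π×10⁻⁷ × 0.830) / (4π × 0.109) × (0.9695 + 0.9806) = 1.48×10⁻⁶ T.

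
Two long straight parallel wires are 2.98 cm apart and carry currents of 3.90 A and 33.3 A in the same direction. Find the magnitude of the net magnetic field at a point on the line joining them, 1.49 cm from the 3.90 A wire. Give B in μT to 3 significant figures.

B ≈ 395 μT

Each long wire gives B = μ₀I/(2πd). Distances are d₁ = 0.0149 m and d₂ = 0.0149 m.
B₁ = 5.23×10⁻⁵ T, B₂ = 4.47×10⁻⁴ T.
Between parallel currents the two contributions point in opposite directions, so they subtract. B = |B₁ − B₂| = |5.23×10⁻⁵ − 4.47×10⁻⁴| = 3.95×10⁻⁴ T.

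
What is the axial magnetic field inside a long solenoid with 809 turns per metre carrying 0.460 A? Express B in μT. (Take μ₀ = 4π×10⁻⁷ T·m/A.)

Inside a long solenoid, B = μ₀nI with n = 809 turns/m.
B = 4π×10⁻⁷ × 809 × 0.460 = 4.68×10⁻⁴ T.

B ≈ 468 μT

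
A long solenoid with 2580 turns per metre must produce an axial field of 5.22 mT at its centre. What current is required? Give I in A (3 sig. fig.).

Inside a long solenoid B = μ₀nI with n = 2580 m⁻¹, so I = B/(μ₀n).
I = 5.22×10⁻³ / (4π×10⁻⁷ × 2580) = 1.61 A.

I ≈ 1.61 A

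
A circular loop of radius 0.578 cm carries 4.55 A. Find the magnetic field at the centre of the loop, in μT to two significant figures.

B ≈ 490 μT

At the centre of a circular loop the Biot–Savart law gives B = μ₀I/(2R).
B = (4π×10⁻⁷ × 4.55) / (2 × 0.00578) = 4.95×10⁻⁴ T.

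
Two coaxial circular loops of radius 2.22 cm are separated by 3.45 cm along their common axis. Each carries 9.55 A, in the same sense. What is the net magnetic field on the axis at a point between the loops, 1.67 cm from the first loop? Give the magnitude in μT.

Each loop contributes B = μ₀IR²/[2(R²+z²)^(3/2)] on the axis, with z measured from that loop.
Loop 1 (z = 0.0167 m): B₁ = 1.38×10⁻⁴ T. Loop 2 (z = 0.0178 m): B₂ = 1.28×10⁻⁴ T.
The fields add: B = B₁ + B₂ = 2.66×10⁻⁴ T.

B ≈ 266 μT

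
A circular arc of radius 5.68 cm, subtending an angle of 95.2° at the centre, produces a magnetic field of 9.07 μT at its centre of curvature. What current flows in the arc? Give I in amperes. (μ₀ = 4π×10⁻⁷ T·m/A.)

I ≈ 3.10 A

For a circular arc, B = μ₀Iφ/(4πR) with φ in radians; here φ = 1.662 rad.
So I = 4πRB/(μ₀φ) = 4π × 0.0568 × 9.07×10⁻⁶ / (4π×10⁻⁷ × 1.662) = 3.10 A.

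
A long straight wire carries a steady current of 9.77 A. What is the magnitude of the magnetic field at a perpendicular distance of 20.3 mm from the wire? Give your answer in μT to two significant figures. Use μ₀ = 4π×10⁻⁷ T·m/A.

B ≈ 96 μT

For an infinitely long straight wire, B = μ₀I/(2πd).
B = (4π×10⁻⁷ × 9.77) / (2π × 0.0203) = 9.63×10⁻⁵ T.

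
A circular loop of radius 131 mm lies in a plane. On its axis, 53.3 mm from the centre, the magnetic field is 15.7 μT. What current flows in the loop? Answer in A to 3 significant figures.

I ≈ 4.12 A

On the axis of a loop, B = μ₀IR²/[2(R²+z²)^(3/2)], so I = 2B(R²+z²)^(3/2)/(μ₀R²).
R² + z² = 0.01716 + 0.002841 = 0.02 m²; raised to 3/2 gives 2.83×10⁻³ m³.
I = 2 × 1.57×10⁻⁵ × 2.83×10⁻³ / (1.26×10⁻⁶ × 0.01716) = 4.12 A.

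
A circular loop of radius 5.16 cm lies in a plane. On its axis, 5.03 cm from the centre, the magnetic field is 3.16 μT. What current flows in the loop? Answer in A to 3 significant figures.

On the axis of a loop, B = μ₀IR²/[2(R²+z²)^(3/2)], so I = 2B(R²+z²)^(3/2)/(μ₀R²).
R² + z² = 0.002663 + 0.00253 = 0.005193 m²; raised to 3/2 gives 3.74×10⁻⁴ m³.
I = 2 × 3.16×10⁻⁶ × 3.74×10⁻⁴ / (1.26×10⁻⁶ × 0.002663) = 0.707 A.

I ≈ 0.707 A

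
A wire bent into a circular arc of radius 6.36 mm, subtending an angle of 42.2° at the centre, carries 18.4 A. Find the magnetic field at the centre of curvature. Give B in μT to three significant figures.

B ≈ 213 μT

The Biot–Savart field of a circular arc at its centre is B = μ₀Iφ/(4πR), with φ = 0.7365 rad.
B = (4π×10⁻⁷ × 18.4 × 0.7365) / (4π × 0.00636) = 2.13×10⁻⁴ T.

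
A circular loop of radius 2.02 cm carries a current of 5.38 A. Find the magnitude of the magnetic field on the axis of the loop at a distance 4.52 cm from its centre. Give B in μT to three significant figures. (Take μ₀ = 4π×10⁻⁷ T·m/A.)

On the axis of a circular loop, B = μ₀IR² / [2(R²+z²)^(3/2)].
R² + z² = (0.0202)² + (0.0452)² = 0.002451 m², and (R²+z²)^(3/2) = 1.21×10⁻⁴ m³.
B = (4π×10⁻⁷ × 5.38 × 0.000408) / (2 × 1.21×10⁻⁴) = 1.14×10⁻⁵ T.

B ≈ 11.4 μT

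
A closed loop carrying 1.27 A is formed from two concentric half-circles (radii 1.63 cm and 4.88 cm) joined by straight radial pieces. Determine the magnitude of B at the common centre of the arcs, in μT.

The radial connectors point toward the centre, so dl × r̂ = 0 and they contribute nothing.
Each semicircle gives μ₀I/(4R): inner arc 2.45×10⁻⁵ T, outer arc 8.18×10⁻⁶ T.
The two arcs carry current in opposite angular senses, so their fields oppose: B = |2.45×10⁻⁵ − 8.18×10⁻⁶| = 1.63×10⁻⁵ T.

B ≈ 16.3 μT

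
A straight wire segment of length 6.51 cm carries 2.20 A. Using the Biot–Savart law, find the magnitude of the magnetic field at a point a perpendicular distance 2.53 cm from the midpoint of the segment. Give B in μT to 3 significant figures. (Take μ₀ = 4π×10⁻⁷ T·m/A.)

For a finite straight segment, B = (μ₀I/4πd)(sinθ₁ + sinθ₂), where θ₁, θ₂ are the angles from the perpendicular to each end.
The perpendicular from the point meets the wire at its midpoint, so each end is L/2 = 0.03255 m away along the wire.
sinθ₁ = 0.03255/√(0.03255²+0.0253²) = 0.7895; sinθ₂ = 0.03255/√(0.03255²+0.0253²) = 0.7895.
B = (4π×10⁻⁷ × 2.20) / (4π × 0.0253) × (0.7895 + 0.7895) = 1.37×10⁻⁵ T.

B ≈ 13.7 μT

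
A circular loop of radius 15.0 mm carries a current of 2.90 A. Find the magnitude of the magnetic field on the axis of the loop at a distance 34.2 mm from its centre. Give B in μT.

On the axis of a circular loop, B = μ₀IR² / [2(R²+z²)^(3/2)].
R² + z² = (0.015)² + (0.0342)² = 0.001395 m², and (R²+z²)^(3/2) = 5.21×10⁻⁵ m³.
B = (4π×10⁻⁷ × 2.90 × 0.000225) / (2 × 5.21×10⁻⁵) = 7.87×10⁻⁶ T.

B ≈ 7.87 μT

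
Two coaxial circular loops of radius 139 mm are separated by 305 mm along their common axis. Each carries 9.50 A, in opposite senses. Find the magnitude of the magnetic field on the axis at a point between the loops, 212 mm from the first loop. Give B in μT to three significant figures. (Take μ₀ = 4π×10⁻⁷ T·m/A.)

B ≈ 17.6 μT

Each loop contributes B = μ₀IR²/[2(R²+z²)^(3/2)] on the axis, with z measured from that loop.
Loop 1 (z = 0.212 m): B₁ = 7.08×10⁻⁶ T. Loop 2 (z = 0.093 m): B₂ = 2.47×10⁻⁵ T.
The fields oppose: B = |B₁ − B₂| = 1.76×10⁻⁵ T.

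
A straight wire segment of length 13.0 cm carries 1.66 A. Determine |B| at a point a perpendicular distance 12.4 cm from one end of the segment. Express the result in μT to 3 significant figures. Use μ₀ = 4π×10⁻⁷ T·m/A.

B ≈ 0.969 μT

For a finite straight segment, B = (μ₀I/4πd)(sinθ₁ + sinθ₂), where θ₁, θ₂ are the angles from the perpendicular to each end.
The perpendicular foot is at one end, so the two end-offsets along the wire are 0 and L = 0.13 m.
sinθ₁ = 0/√(0²+0.124²) = 0.0000; sinθ₂ = 0.13/√(0.13²+0.124²) = 0.7236.
B = (4π×10⁻⁷ × 1.66) / (4π × 0.124) × (0.0000 + 0.7236) = 9.69×10⁻⁷ T.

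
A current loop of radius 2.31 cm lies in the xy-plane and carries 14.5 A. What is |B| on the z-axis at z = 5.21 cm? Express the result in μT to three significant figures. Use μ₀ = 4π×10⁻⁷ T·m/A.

B ≈ 26.3 μT

On the axis of a circular loop, B = μ₀IR² / [2(R²+z²)^(3/2)].
R² + z² = (0.0231)² + (0.0521)² = 0.003248 m², and (R²+z²)^(3/2) = 1.85×10⁻⁴ m³.
B = (4π×10⁻⁷ × 14.5 × 0.0005336) / (2 × 1.85×10⁻⁴) = 2.63×10⁻⁵ T.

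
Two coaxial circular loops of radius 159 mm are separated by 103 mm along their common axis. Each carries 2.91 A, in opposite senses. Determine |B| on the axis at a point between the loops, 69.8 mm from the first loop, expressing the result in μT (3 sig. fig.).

B ≈ 1.96 μT

Each loop contributes B = μ₀IR²/[2(R²+z²)^(3/2)] on the axis, with z measured from that loop.
Loop 1 (z = 0.0698 m): B₁ = 8.83×10⁻⁶ T. Loop 2 (z = 0.0332 m): B₂ = 1.08×10⁻⁵ T.
The fields oppose: B = |B₁ − B₂| = 1.96×10⁻⁶ T.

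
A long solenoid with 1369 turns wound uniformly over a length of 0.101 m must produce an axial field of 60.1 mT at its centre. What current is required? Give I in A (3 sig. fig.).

I ≈ 3.53 A

Inside a long solenoid B = μ₀nI with n = 1.355×10⁴ m⁻¹, so I = B/(μ₀n).
I = 6.01×10⁻² / (4π×10⁻⁷ × 1.355×10⁴) = 3.53 A.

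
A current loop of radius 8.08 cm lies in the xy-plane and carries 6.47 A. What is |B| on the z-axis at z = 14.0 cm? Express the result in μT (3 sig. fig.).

On the axis of a circular loop, B = μ₀IR² / [2(R²+z²)^(3/2)].
R² + z² = (0.0808)² + (0.14)² = 0.02613 m², and (R²+z²)^(3/2) = 4.22×10⁻³ m³.
B = (4π×10⁻⁷ × 6.47 × 0.006529) / (2 × 4.22×10⁻³) = 6.28×10⁻⁶ T.

B ≈ 6.28 μT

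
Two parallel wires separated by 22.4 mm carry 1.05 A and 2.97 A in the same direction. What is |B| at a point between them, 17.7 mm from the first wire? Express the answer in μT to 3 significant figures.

B ≈ 115 μT

Each long wire gives B = μ₀I/(2πd). Distances are d₁ = 0.0177 m and d₂ = 0.0047 m.
B₁ = 1.19×10⁻⁵ T, B₂ = 1.26×10⁻⁴ T.
Between parallel currents the two contributions point in opposite directions, so they subtract. B = |B₁ − B₂| = |1.19×10⁻⁵ − 1.26×10⁻⁴| = 1.15×10⁻⁴ T.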